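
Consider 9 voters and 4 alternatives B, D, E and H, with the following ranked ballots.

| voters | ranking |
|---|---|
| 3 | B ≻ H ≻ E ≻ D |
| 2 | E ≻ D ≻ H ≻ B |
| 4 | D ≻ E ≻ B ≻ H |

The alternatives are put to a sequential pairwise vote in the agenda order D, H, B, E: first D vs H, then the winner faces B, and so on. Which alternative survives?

E

Round 1: D vs H — 6–3, D advances.
Round 2: D vs B — 6–3, D advances.
Round 3: D vs E — 4–5, E advances.
The agenda winner is E.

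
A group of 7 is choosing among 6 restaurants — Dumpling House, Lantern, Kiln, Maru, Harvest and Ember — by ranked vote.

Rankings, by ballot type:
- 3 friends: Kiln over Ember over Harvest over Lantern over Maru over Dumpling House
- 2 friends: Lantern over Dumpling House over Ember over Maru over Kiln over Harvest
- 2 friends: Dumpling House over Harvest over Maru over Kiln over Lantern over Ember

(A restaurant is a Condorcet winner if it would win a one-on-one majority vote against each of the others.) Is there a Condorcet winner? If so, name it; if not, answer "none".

Head-to-head results (7 friends):
Dumpling House vs Lantern: Lantern wins 5–2.
Dumpling House vs Kiln: Dumpling House, 4–3.
Dumpling House vs Maru: Dumpling House wins 4–3.
Dumpling House vs Harvest: Dumpling House, 4–3.
Dumpling House vs Ember: Dumpling House wins 4–3.
Lantern vs Kiln: Kiln wins 5–2.
Lantern vs Maru: Lantern, 5–2.
Lantern vs Harvest: Harvest wins 5–2.
Lantern vs Ember: Lantern wins 4–3.
Kiln vs Maru: Maru wins 4–3.
Kiln vs Harvest: Kiln, 5–2.
Kiln vs Ember: Kiln, 5–2.
Maru–Harvest: Harvest 5–2.
Maru vs Ember: Ember, 5–2.
Harvest vs Ember: Ember wins 5–2.
No restaurant is unbeaten: Dumpling House loses to Lantern; Lantern loses to Kiln; Kiln loses to Dumpling House; Maru loses to Dumpling House; Harvest loses to Dumpling House; Ember loses to Dumpling House. In particular Dumpling House → Kiln → Lantern → Dumpling House is a majority cycle — no Condorcet winner exists.

none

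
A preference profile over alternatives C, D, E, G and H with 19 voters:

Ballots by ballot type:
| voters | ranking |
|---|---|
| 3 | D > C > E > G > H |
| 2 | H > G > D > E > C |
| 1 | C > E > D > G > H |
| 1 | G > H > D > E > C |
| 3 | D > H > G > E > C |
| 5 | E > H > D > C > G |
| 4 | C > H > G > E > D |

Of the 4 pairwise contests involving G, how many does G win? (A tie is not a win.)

1

G against each rival (19 voters):
G vs C: G is ranked higher on 2+1+3 = 6 ballots, C on 13. C wins 13–6.
G vs D: D wins 12–7.
G vs E: 10 to 9, G.
G vs H: 3+1+1 = 5 for G, 14 for H — H by 14–5.
G beats E; loses to C, D, H — 1 pairwise win.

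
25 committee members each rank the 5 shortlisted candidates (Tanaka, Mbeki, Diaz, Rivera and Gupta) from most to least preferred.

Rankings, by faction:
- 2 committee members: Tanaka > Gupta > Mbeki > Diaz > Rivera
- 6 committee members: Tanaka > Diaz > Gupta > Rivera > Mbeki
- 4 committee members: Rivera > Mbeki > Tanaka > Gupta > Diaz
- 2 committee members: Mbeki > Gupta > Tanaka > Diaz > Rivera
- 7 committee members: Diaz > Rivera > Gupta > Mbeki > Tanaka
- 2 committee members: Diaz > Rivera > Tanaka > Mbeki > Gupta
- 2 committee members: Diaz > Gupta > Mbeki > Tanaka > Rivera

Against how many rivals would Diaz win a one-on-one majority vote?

3

Diaz against each rival (25 committee members):
Diaz vs Tanaka: Diaz is ranked higher on 7+2+2 = 11 ballots, Tanaka on 14. Tanaka wins 14–11.
Diaz vs Mbeki: Diaz wins 17–8.
Diaz–Rivera: Diaz 21–4.
Diaz vs Gupta: Diaz preferred on 6+7+2+2 = 17 ballots; Diaz wins 17–8.
Diaz beats Mbeki, Rivera, Gupta; loses to Tanaka — 3 pairwise wins.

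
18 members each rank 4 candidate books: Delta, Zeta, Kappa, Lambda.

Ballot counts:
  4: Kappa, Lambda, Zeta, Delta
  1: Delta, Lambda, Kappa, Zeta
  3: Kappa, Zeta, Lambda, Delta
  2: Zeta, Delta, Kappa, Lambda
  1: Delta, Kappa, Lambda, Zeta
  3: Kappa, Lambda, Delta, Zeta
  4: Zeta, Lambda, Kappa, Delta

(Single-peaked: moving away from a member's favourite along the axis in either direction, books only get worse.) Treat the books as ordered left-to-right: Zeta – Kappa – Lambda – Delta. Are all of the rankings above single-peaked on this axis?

no

Axis positions: Zeta=1, Kappa=2, Lambda=3, Delta=4.
Bloc 1 (peak Kappa at position 2): ranking walks positions 2-3-1-4, expanding outward from the peak — single-peaked.
Bloc 2 (peak Delta at position 4): ranking walks positions 4-3-2-1, expanding outward from the peak — single-peaked.
Bloc 3 (peak Kappa at position 2): ranking walks positions 2-1-3-4, expanding outward from the peak — single-peaked.
Bloc 4: ranking walks positions 1-4-2-3; Delta is ranked above Kappa even though Kappa lies between Delta and the peak Zeta on the axis — preferences dip and rise again. Not single-peaked.
Bloc 5: ranking walks positions 4-2-3-1; Kappa is ranked above Lambda even though Lambda lies between Kappa and the peak Delta on the axis — preferences dip and rise again. Not single-peaked.
Bloc 6 (peak Kappa at position 2): ranking walks positions 2-3-4-1, expanding outward from the peak — single-peaked.
Bloc 7: ranking walks positions 1-3-2-4; Lambda is ranked above Kappa even though Kappa lies between Lambda and the peak Zeta on the axis — preferences dip and rise again. Not single-peaked.
Bloc 4 violates single-peakedness, so the profile is not single-peaked on this axis.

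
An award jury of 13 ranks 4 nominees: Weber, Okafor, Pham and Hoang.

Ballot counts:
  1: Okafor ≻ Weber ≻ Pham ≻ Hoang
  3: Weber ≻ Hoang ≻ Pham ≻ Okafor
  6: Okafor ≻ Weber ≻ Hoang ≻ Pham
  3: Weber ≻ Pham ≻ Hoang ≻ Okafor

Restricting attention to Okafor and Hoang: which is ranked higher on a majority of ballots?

Okafor

Ballots ranking Okafor above Hoang: 1 + 6 = 7.
Ballots ranking Hoang above Okafor: 13 − 7 = 6.
Okafor wins the head-to-head 7–6.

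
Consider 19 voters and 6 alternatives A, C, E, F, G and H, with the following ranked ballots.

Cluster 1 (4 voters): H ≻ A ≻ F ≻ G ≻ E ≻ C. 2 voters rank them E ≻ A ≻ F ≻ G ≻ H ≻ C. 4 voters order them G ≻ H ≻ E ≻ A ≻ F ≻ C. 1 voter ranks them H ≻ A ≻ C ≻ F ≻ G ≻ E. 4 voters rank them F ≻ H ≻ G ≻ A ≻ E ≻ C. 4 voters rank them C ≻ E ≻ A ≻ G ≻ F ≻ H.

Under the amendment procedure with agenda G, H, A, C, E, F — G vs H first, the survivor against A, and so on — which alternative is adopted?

E

Round 1: G vs H — 10–9, G advances.
Round 2: G vs A — 8–11, A advances.
Round 3: A vs C — 15–4, A advances.
Round 4: A vs E — 9–10, E advances.
Round 5: E vs F — 10–9, E advances.
The agenda winner is E.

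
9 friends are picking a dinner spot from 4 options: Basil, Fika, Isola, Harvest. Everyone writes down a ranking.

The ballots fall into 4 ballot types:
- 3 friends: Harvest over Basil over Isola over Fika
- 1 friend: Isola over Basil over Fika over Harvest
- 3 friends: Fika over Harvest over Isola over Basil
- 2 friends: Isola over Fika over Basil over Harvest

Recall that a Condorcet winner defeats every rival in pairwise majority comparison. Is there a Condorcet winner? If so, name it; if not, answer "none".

Check each pair by majority over 9 ballots:
Basil vs Fika: 3+1 = 4 for Basil, 5 for Fika — Fika by 5–4.
Basil vs Isola: Basil is ranked higher on 3 ballots, Isola on 6. Isola wins 6–3.
Basil vs Harvest: Basil is ranked higher on 1+2 = 3 ballots, Harvest on 6. Harvest wins 6–3.
Fika vs Isola: 3 for Fika, 6 for Isola — Isola by 6–3.
Fika vs Harvest: Fika is ranked higher on 1+3+2 = 6 ballots, Harvest on 3. Fika wins 6–3.
Isola vs Harvest: Isola is ranked higher on 1+2 = 3 ballots, Harvest on 6. Harvest wins 6–3.
Each restaurant drops at least one matchup (Basil loses to Fika; Fika loses to Isola; Isola loses to Harvest; Harvest loses to Fika); the cycle Fika beats Harvest beats Isola beats Fika rules out a Condorcet winner.

none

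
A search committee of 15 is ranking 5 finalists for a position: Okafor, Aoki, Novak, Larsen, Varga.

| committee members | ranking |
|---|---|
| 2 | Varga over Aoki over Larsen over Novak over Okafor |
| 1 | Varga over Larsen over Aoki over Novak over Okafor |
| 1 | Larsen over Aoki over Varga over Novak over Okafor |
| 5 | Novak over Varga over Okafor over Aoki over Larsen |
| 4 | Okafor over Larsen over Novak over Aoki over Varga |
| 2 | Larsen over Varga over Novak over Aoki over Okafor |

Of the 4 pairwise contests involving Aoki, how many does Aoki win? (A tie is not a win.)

Aoki against each rival (15 committee members):
Aoki vs Okafor: Okafor, 9–6.
Aoki vs Novak: 2+1+1 = 4 for Aoki, 11 for Novak — Novak by 11–4.
Aoki vs Larsen: Aoki is ranked higher on 2+5 = 7 ballots, Larsen on 8. Larsen wins 8–7.
Aoki vs Varga: Varga, 10–5.
Aoki beats no one; loses to Okafor, Novak, Larsen, Varga — 0 pairwise wins.

0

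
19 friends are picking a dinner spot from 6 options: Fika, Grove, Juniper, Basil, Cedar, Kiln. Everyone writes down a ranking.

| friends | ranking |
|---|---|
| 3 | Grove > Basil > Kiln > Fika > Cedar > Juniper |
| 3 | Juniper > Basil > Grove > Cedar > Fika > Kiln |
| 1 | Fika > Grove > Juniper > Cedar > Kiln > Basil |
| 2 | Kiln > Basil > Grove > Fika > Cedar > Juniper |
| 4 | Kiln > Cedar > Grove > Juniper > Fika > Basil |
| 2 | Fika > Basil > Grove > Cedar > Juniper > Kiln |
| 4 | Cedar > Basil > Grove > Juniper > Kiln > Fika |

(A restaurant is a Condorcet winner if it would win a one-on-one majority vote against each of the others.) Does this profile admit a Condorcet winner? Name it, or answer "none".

Basil

Check each pair by majority over 19 ballots:
Fika vs Grove: 3 to 16, Grove.
Fika vs Juniper: 3+1+2+2 = 8 for Fika, 11 for Juniper — Juniper by 11–8.
Fika vs Basil: 7 to 12, Basil.
Fika vs Cedar: 8 to 11, Cedar.
Fika vs Kiln: 3+1+2 = 6 for Fika, 13 for Kiln — Kiln by 13–6.
Grove vs Juniper: 16 to 3, Grove.
Grove vs Basil: 3+1+4 = 8 for Grove, 11 for Basil — Basil by 11–8.
Grove vs Cedar: 3+3+1+2+2 = 11 for Grove, 8 for Cedar — Grove by 11–8.
Grove vs Kiln: 3+3+1+2+4 = 13 for Grove, 6 for Kiln — Grove by 13–6.
Juniper vs Basil: 3+1+4 = 8 for Juniper, 11 for Basil — Basil by 11–8.
Juniper vs Cedar: 4 to 15, Cedar.
Juniper vs Kiln: 3+1+2+4 = 10 for Juniper, 9 for Kiln — Juniper by 10–9.
Basil vs Cedar: 3+3+2+2 = 10 for Basil, 9 for Cedar — Basil by 10–9.
Basil vs Kiln: 12 to 7, Basil.
Cedar vs Kiln: 3+1+2+4 = 10 for Cedar, 9 for Kiln — Cedar by 10–9.
Basil defeats every rival head-to-head and is the Condorcet winner.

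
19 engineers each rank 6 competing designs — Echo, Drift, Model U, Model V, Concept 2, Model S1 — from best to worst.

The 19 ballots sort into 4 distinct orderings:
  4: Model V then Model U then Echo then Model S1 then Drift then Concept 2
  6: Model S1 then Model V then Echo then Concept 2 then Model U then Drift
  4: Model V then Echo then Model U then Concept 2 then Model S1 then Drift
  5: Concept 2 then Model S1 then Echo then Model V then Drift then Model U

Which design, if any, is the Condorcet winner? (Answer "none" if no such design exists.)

Model S1

Pairwise majorities:
Echo vs Drift: 4+6+4+5 = 19 for Echo, 0 for Drift — Echo by 19–0.
Echo vs Model U: Echo is ranked higher on 6+4+5 = 15 ballots, Model U on 4. Echo wins 15–4.
Echo vs Model V: 5 to 14, Model V.
Echo vs Concept 2: Echo preferred on 4+6+4 = 14 ballots; Echo wins 14–5.
Echo vs Model S1: 4+4 = 8 for Echo, 11 for Model S1 — Model S1 by 11–8.
Drift vs Model U: Drift is ranked higher on 5 ballots, Model U on 14. Model U wins 14–5.
Drift vs Model V: Drift preferred on 0 ballots; Model V wins 19–0.
Drift vs Concept 2: Drift is ranked higher on 4 ballots, Concept 2 on 15. Concept 2 wins 15–4.
Drift vs Model S1: Drift preferred on 0 ballots; Model S1 wins 19–0.
Model U vs Model V: Model U preferred on 0 ballots; Model V wins 19–0.
Model U vs Concept 2: Model U is ranked higher on 4+4 = 8 ballots, Concept 2 on 11. Concept 2 wins 11–8.
Model U vs Model S1: 8 to 11, Model S1.
Model V vs Concept 2: Model V is ranked higher on 4+6+4 = 14 ballots, Concept 2 on 5. Model V wins 14–5.
Model V vs Model S1: 4+4 = 8 for Model V, 11 for Model S1 — Model S1 by 11–8.
Concept 2 vs Model S1: 9 to 10, Model S1.
Only Model S1 has no losses; Model S1 is the Condorcet winner.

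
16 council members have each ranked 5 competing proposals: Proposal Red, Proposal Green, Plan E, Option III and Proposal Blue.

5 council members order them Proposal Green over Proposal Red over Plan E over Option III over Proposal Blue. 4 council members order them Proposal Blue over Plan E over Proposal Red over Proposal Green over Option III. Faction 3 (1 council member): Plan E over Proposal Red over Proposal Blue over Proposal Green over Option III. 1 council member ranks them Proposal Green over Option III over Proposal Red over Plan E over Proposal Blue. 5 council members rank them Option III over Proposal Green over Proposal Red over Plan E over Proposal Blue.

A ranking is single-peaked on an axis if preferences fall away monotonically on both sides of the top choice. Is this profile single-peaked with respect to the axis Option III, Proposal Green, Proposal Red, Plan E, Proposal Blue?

Axis positions: Option III=1, Proposal Green=2, Proposal Red=3, Plan E=4, Proposal Blue=5.
Faction 1 (peak Proposal Green at position 2): ranking walks positions 2-3-4-1-5, expanding outward from the peak — single-peaked.
Faction 2 (peak Proposal Blue at position 5): ranking walks positions 5-4-3-2-1, expanding outward from the peak — single-peaked.
Faction 3 (peak Plan E at position 4): ranking walks positions 4-3-5-2-1, expanding outward from the peak — single-peaked.
Faction 4 (peak Proposal Green at position 2): ranking walks positions 2-1-3-4-5, expanding outward from the peak — single-peaked.
Faction 5 (peak Option III at position 1): ranking walks positions 1-2-3-4-5, expanding outward from the peak — single-peaked.
Every ranking is single-peaked on this axis.

yes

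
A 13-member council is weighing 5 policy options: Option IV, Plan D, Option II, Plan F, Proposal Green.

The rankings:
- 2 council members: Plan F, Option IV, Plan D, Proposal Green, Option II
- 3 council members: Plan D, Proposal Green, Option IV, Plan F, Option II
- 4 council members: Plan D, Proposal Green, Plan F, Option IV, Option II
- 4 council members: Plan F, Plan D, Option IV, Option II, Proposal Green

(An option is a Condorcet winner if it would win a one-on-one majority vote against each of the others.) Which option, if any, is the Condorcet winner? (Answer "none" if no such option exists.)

Plan D

Check each pair by majority over 13 ballots:
Option IV vs Plan D: Plan D, 11–2.
Option IV vs Option II: Option IV wins 13–0.
Option IV–Plan F: Plan F 10–3.
Option IV vs Proposal Green: Proposal Green wins 7–6.
Plan D vs Option II: Plan D wins 13–0.
Plan D vs Plan F: Plan D, 7–6.
Plan D–Proposal Green: Plan D 13–0.
Option II vs Plan F: Plan F wins 13–0.
Option II vs Proposal Green: Proposal Green wins 9–4.
Plan F–Proposal Green: Proposal Green 7–6.
Only Plan D has no losses; Plan D is the Condorcet winner.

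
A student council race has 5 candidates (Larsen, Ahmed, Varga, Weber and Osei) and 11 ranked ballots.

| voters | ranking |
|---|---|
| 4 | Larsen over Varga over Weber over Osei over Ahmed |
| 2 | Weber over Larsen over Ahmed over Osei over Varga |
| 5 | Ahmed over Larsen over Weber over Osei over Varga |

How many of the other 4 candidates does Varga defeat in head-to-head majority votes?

0

Varga against each rival (11 voters):
Varga–Larsen: Larsen 11–0.
Varga–Ahmed: Ahmed 7–4.
Varga vs Weber: Weber, 7–4.
Varga vs Osei: Varga preferred on 4 ballots; Osei wins 7–4.
Varga beats no one; loses to Larsen, Ahmed, Weber, Osei — 0 pairwise wins.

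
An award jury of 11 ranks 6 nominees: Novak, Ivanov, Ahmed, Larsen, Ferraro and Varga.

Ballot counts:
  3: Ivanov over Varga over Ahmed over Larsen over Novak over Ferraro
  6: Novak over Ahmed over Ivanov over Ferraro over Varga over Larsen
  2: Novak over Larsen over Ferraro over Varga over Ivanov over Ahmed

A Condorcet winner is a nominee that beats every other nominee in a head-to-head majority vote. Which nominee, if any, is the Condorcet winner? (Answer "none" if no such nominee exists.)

Pairwise majorities:
Novak–Ivanov: Novak 8–3.
Novak vs Ahmed: Novak, 8–3.
Novak vs Larsen: Novak, 8–3.
Novak vs Ferraro: Novak wins 11–0.
Novak vs Varga: Novak, 8–3.
Ivanov–Ahmed: Ahmed 6–5.
Ivanov–Larsen: Ivanov 9–2.
Ivanov vs Ferraro: Ivanov wins 9–2.
Ivanov vs Varga: Ivanov wins 9–2.
Ahmed–Larsen: Ahmed 9–2.
Ahmed vs Ferraro: Ahmed wins 9–2.
Ahmed–Varga: Ahmed 6–5.
Larsen vs Ferraro: Ferraro, 6–5.
Larsen–Varga: Varga 9–2.
Ferraro vs Varga: Ferraro wins 8–3.
Only Novak has no losses; Novak is the Condorcet winner.

Novak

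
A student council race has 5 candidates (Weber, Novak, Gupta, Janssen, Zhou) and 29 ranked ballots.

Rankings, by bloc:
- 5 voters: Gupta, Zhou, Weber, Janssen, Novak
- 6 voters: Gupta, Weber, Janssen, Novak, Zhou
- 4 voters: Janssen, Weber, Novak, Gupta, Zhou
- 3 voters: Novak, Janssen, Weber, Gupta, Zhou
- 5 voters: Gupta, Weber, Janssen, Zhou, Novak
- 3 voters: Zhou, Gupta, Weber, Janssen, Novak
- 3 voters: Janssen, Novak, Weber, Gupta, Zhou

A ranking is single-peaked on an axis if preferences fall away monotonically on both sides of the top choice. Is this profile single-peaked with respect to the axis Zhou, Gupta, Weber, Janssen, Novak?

yes

Axis positions: Zhou=1, Gupta=2, Weber=3, Janssen=4, Novak=5.
Bloc 1 (peak Gupta at position 2): ranking walks positions 2-1-3-4-5, expanding outward from the peak — single-peaked.
Bloc 2 (peak Gupta at position 2): ranking walks positions 2-3-4-5-1, expanding outward from the peak — single-peaked.
Bloc 3 (peak Janssen at position 4): ranking walks positions 4-3-5-2-1, expanding outward from the peak — single-peaked.
Bloc 4 (peak Novak at position 5): ranking walks positions 5-4-3-2-1, expanding outward from the peak — single-peaked.
Bloc 5 (peak Gupta at position 2): ranking walks positions 2-3-4-1-5, expanding outward from the peak — single-peaked.
Bloc 6 (peak Zhou at position 1): ranking walks positions 1-2-3-4-5, expanding outward from the peak — single-peaked.
Bloc 7 (peak Janssen at position 4): ranking walks positions 4-5-3-2-1, expanding outward from the peak — single-peaked.
Every ranking is single-peaked on this axis.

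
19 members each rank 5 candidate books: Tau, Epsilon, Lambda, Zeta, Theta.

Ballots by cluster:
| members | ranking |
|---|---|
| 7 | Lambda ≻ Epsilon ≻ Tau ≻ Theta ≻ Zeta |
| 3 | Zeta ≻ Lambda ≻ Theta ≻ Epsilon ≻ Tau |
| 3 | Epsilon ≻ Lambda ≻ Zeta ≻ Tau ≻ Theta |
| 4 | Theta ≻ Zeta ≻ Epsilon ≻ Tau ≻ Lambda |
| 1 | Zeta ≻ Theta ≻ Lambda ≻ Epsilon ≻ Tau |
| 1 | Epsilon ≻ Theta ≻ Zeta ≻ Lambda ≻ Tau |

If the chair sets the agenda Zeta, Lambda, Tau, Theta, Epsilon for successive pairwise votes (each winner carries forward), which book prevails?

Lambda

Round 1: Zeta vs Lambda — 9–10, Lambda advances.
Round 2: Lambda vs Tau — 15–4, Lambda advances.
Round 3: Lambda vs Theta — 13–6, Lambda advances.
Round 4: Lambda vs Epsilon — 11–8, Lambda advances.
Lambda survives the agenda.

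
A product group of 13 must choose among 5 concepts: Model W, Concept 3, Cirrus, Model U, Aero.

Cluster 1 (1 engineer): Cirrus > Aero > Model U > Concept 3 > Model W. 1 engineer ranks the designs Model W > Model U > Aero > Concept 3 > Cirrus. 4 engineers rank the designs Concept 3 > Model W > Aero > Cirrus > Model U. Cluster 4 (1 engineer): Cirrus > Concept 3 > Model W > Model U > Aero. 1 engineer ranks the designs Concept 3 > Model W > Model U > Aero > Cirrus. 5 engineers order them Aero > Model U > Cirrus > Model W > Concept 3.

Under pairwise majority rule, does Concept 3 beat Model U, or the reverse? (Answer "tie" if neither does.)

Ballots ranking Concept 3 above Model U: 4 + 1 + 1 = 6.
Ballots ranking Model U above Concept 3: 13 − 6 = 7.
Model U wins the head-to-head 7–6.

Model U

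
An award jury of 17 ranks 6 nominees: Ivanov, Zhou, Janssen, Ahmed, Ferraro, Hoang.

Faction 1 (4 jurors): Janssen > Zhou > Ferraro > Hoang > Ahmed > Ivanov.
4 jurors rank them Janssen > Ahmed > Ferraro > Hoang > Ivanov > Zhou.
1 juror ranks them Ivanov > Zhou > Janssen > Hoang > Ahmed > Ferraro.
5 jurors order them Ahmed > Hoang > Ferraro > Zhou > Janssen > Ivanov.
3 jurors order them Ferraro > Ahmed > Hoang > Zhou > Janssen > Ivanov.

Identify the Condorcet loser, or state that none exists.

Pairwise majorities:
Ivanov vs Zhou: Zhou wins 12–5.
Ivanov vs Janssen: Janssen, 16–1.
Ivanov vs Ahmed: 1 to 16, Ahmed.
Ivanov vs Ferraro: Ferraro, 16–1.
Ivanov vs Hoang: Ivanov is ranked higher on 1 ballot, Hoang on 16. Hoang wins 16–1.
Zhou vs Janssen: Zhou preferred on 1+5+3 = 9 ballots; Zhou wins 9–8.
Zhou vs Ahmed: Ahmed, 12–5.
Zhou vs Ferraro: Zhou preferred on 4+1 = 5 ballots; Ferraro wins 12–5.
Zhou vs Hoang: Hoang wins 12–5.
Janssen vs Ahmed: Janssen preferred on 4+4+1 = 9 ballots; Janssen wins 9–8.
Janssen vs Ferraro: 4+4+1 = 9 for Janssen, 8 for Ferraro — Janssen by 9–8.
Janssen vs Hoang: Janssen, 9–8.
Ahmed vs Ferraro: Ahmed wins 10–7.
Ahmed vs Hoang: Ahmed wins 12–5.
Ferraro–Hoang: Ferraro 11–6.
Ivanov loses to every other nominee — it is the Condorcet loser.

Ivanov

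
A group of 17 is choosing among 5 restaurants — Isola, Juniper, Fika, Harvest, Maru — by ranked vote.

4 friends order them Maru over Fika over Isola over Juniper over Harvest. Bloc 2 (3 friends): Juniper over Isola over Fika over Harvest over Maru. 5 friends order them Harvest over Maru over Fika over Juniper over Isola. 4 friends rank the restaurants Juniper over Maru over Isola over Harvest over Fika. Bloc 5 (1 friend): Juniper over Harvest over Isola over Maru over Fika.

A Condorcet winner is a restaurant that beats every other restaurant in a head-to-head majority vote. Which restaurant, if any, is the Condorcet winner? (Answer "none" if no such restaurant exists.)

Check each pair by majority over 17 ballots:
Isola–Juniper: Juniper 13–4.
Isola vs Fika: Fika wins 9–8.
Isola–Harvest: Isola 11–6.
Isola vs Maru: Maru wins 13–4.
Juniper–Fika: Fika 9–8.
Juniper–Harvest: Juniper 12–5.
Juniper vs Maru: Maru wins 9–8.
Fika–Harvest: Harvest 10–7.
Fika–Maru: Maru 14–3.
Harvest–Maru: Harvest 9–8.
No restaurant is unbeaten: Isola loses to Juniper; Juniper loses to Fika; Fika loses to Harvest; Harvest loses to Isola; Maru loses to Harvest. In particular Isola → Harvest → Fika → Isola is a majority cycle — no Condorcet winner exists.

none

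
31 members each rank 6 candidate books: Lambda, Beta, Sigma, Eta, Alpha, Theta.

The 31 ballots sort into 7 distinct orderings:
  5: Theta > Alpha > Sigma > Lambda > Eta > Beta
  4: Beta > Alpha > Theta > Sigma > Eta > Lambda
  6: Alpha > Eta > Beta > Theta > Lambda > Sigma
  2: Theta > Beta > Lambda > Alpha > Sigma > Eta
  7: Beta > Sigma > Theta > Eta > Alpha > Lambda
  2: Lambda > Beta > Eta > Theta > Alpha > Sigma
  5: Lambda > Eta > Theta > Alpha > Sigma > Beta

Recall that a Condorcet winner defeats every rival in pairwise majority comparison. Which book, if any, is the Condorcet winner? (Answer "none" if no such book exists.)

Pairwise majorities:
Lambda vs Beta: 5+2+5 = 12 for Lambda, 19 for Beta — Beta by 19–12.
Lambda vs Sigma: Lambda is ranked higher on 6+2+2+5 = 15 ballots, Sigma on 16. Sigma wins 16–15.
Lambda vs Eta: 14 to 17, Eta.
Lambda vs Alpha: 9 to 22, Alpha.
Lambda vs Theta: Lambda preferred on 2+5 = 7 ballots; Theta wins 24–7.
Beta vs Sigma: Beta is ranked higher on 4+6+2+7+2 = 21 ballots, Sigma on 10. Beta wins 21–10.
Beta vs Eta: Beta is ranked higher on 4+2+7+2 = 15 ballots, Eta on 16. Eta wins 16–15.
Beta vs Alpha: Beta preferred on 4+2+7+2 = 15 ballots; Alpha wins 16–15.
Beta vs Theta: 19 to 12, Beta.
Sigma vs Eta: 18 to 13, Sigma.
Sigma vs Alpha: Sigma preferred on 7 ballots; Alpha wins 24–7.
Sigma vs Theta: 7 to 24, Theta.
Eta vs Alpha: Eta is ranked higher on 7+2+5 = 14 ballots, Alpha on 17. Alpha wins 17–14.
Eta vs Theta: Eta preferred on 6+2+5 = 13 ballots; Theta wins 18–13.
Alpha vs Theta: Alpha is ranked higher on 4+6 = 10 ballots, Theta on 21. Theta wins 21–10.
Every book loses at least once (Lambda loses to Beta; Beta loses to Eta; Sigma loses to Beta; Eta loses to Sigma; Alpha loses to Theta; Theta loses to Beta). The majority relation contains the cycle Beta → Sigma → Eta → Beta, so there is no Condorcet winner.

none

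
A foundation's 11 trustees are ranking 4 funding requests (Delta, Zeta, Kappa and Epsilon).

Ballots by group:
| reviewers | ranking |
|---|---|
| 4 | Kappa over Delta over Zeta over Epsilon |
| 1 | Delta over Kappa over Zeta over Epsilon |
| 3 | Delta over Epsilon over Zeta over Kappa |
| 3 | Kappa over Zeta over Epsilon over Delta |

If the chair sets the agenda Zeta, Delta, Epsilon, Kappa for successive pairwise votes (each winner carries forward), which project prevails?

Round 1: Zeta vs Delta — 3–8, Delta advances.
Round 2: Delta vs Epsilon — 8–3, Delta advances.
Round 3: Delta vs Kappa — 4–7, Kappa advances.
The agenda winner is Kappa.

Kappa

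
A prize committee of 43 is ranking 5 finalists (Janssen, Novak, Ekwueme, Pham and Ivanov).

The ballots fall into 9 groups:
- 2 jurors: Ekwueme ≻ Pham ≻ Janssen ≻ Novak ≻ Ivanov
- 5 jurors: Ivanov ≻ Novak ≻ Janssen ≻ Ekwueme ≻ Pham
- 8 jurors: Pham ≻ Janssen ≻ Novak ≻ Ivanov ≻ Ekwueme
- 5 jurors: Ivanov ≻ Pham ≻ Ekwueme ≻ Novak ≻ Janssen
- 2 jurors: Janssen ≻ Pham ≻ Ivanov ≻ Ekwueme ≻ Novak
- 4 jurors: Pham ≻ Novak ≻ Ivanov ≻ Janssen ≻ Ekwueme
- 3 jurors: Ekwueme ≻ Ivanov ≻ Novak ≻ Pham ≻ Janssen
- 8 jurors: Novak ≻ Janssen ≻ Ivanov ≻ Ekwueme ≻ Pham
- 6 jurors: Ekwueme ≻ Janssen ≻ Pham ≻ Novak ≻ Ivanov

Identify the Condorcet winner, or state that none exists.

none

Head-to-head results (43 jurors):
Janssen vs Novak: Novak wins 25–18.
Janssen vs Ekwueme: Janssen, 27–16.
Janssen vs Pham: Pham wins 22–21.
Janssen vs Ivanov: Janssen wins 26–17.
Novak vs Ekwueme: Novak wins 25–18.
Novak vs Pham: Pham wins 27–16.
Novak vs Ivanov: Novak, 28–15.
Ekwueme vs Pham: Ekwueme wins 24–19.
Ekwueme vs Ivanov: Ivanov, 32–11.
Pham vs Ivanov: Pham, 22–21.
Each nominee drops at least one matchup (Janssen loses to Novak; Novak loses to Pham; Ekwueme loses to Janssen; Pham loses to Ekwueme; Ivanov loses to Janssen); the cycle Janssen → Ekwueme → Pham → Janssen rules out a Condorcet winner.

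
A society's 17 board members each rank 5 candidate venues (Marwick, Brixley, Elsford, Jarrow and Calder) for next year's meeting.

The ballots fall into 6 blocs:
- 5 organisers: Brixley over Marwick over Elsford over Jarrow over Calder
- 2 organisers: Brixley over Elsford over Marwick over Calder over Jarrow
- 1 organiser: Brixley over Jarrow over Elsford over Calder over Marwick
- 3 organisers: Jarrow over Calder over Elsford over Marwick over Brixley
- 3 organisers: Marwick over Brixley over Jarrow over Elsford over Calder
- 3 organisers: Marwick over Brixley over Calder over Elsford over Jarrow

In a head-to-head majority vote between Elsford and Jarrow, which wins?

Elsford

Ballots ranking Elsford above Jarrow: 5 + 2 + 3 = 10.
Ballots ranking Jarrow above Elsford: 17 − 10 = 7.
Elsford wins the head-to-head 10–7.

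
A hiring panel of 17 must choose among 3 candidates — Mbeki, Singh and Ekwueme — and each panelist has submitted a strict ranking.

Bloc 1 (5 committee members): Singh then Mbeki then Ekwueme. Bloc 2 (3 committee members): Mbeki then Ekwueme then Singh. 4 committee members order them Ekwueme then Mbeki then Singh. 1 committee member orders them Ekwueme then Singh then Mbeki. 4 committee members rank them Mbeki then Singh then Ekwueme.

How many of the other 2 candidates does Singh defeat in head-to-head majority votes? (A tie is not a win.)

Singh against each rival (17 committee members):
Singh–Mbeki: Mbeki 11–6.
Singh vs Ekwueme: Singh preferred on 5+4 = 9 ballots; Singh wins 9–8.
Singh beats Ekwueme; loses to Mbeki — 1 pairwise win.

1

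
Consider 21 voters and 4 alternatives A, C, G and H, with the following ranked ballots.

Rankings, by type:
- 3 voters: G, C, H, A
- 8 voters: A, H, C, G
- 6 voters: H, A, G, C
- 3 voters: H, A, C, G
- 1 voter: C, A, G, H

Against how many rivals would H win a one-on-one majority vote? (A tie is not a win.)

H against each rival (21 voters):
H vs A: 3+6+3 = 12 for H, 9 for A — H by 12–9.
H vs C: 17 to 4, H.
H vs G: H, 17–4.
H beats A, C, G — 3 pairwise wins.

3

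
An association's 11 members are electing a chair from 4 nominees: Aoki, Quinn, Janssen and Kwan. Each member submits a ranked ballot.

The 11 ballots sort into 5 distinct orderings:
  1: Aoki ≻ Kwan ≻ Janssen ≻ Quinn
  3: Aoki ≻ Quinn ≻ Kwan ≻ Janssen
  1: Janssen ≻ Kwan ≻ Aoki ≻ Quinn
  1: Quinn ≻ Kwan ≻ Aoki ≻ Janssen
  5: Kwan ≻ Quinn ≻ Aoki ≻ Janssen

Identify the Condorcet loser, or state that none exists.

Janssen

Head-to-head results (11 voters):
Aoki vs Quinn: Aoki is ranked higher on 1+3+1 = 5 ballots, Quinn on 6. Quinn wins 6–5.
Aoki vs Janssen: Aoki, 10–1.
Aoki vs Kwan: Kwan, 7–4.
Quinn vs Janssen: Quinn preferred on 3+1+5 = 9 ballots; Quinn wins 9–2.
Quinn vs Kwan: 4 to 7, Kwan.
Janssen vs Kwan: 1 to 10, Kwan.
Only Janssen has no wins; Janssen is the Condorcet loser.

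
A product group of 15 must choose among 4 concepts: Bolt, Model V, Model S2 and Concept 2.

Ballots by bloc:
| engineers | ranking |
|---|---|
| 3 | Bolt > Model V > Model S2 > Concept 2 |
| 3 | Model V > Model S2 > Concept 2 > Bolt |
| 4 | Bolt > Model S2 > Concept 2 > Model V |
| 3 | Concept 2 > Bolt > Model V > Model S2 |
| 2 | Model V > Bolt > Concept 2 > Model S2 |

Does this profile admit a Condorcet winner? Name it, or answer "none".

Bolt

Pairwise majorities:
Bolt vs Model V: Bolt preferred on 3+4+3 = 10 ballots; Bolt wins 10–5.
Bolt vs Model S2: 3+4+3+2 = 12 for Bolt, 3 for Model S2 — Bolt by 12–3.
Bolt vs Concept 2: Bolt wins 9–6.
Model V vs Model S2: 11 to 4, Model V.
Model V–Concept 2: Model V 8–7.
Model S2 vs Concept 2: 3+3+4 = 10 for Model S2, 5 for Concept 2 — Model S2 by 10–5.
Bolt wins every pairwise contest, so Bolt is the Condorcet winner.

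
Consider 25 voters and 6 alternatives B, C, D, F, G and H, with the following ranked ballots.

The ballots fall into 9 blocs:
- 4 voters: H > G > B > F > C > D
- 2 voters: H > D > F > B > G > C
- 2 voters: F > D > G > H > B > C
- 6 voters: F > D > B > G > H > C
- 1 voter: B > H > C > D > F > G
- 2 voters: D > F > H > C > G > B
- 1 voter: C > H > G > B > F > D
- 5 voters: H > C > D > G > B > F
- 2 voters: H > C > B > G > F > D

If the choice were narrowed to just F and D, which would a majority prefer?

F

Ballots ranking F above D: 4 + 2 + 6 + 1 + 2 = 15.
Ballots ranking D above F: 25 − 15 = 10.
F wins the head-to-head 15–10.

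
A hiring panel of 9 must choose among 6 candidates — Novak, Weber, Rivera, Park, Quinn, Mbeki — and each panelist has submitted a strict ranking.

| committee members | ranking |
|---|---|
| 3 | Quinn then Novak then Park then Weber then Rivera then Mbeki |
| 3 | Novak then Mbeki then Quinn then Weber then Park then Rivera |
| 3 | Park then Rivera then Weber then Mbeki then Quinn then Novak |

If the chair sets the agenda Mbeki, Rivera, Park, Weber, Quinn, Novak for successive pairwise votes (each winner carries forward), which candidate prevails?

Round 1: Mbeki vs Rivera — 3–6, Rivera advances.
Round 2: Rivera vs Park — 0–9, Park advances.
Round 3: Park vs Weber — 6–3, Park advances.
Round 4: Park vs Quinn — 3–6, Quinn advances.
Round 5: Quinn vs Novak — 6–3, Quinn advances.
Quinn survives the agenda.

Quinn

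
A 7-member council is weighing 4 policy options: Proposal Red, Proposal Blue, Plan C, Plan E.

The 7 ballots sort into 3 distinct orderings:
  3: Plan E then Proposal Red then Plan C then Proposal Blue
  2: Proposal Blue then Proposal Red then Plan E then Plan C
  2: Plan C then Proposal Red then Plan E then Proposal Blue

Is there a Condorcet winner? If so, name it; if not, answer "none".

Head-to-head results (7 council members):
Proposal Red vs Proposal Blue: Proposal Red wins 5–2.
Proposal Red vs Plan C: Proposal Red wins 5–2.
Proposal Red–Plan E: Proposal Red 4–3.
Proposal Blue–Plan C: Plan C 5–2.
Proposal Blue vs Plan E: Plan E wins 5–2.
Plan C vs Plan E: Plan E wins 5–2.
Only Proposal Red has no losses; Proposal Red is the Condorcet winner.

Proposal Red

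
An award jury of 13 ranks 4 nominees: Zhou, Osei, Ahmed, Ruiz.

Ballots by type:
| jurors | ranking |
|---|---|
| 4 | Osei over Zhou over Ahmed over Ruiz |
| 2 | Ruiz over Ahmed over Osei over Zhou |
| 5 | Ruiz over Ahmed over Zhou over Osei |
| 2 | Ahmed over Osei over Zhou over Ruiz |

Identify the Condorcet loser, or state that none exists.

Pairwise majorities:
Zhou vs Osei: Zhou preferred on 5 ballots; Osei wins 8–5.
Zhou vs Ahmed: Ahmed wins 9–4.
Zhou vs Ruiz: 4+2 = 6 for Zhou, 7 for Ruiz — Ruiz by 7–6.
Osei vs Ahmed: Ahmed wins 9–4.
Osei vs Ruiz: Ruiz, 7–6.
Ahmed–Ruiz: Ruiz 7–6.
Zhou is beaten in every head-to-head and is the Condorcet loser.

Zhou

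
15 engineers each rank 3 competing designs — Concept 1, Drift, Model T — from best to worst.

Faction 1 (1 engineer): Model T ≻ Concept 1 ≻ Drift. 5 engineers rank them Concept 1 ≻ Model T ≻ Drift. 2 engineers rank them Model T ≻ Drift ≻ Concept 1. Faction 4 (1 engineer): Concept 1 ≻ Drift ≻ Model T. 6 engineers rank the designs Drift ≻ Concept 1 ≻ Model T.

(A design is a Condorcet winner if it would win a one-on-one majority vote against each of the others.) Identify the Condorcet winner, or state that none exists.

Check each pair by majority over 15 ballots:
Concept 1 vs Drift: Drift, 8–7.
Concept 1–Model T: Concept 1 12–3.
Drift vs Model T: Model T wins 8–7.
No design is unbeaten: Concept 1 loses to Drift; Drift loses to Model T; Model T loses to Concept 1. In particular Concept 1 → Model T → Drift → Concept 1 is a majority cycle — no Condorcet winner exists.

none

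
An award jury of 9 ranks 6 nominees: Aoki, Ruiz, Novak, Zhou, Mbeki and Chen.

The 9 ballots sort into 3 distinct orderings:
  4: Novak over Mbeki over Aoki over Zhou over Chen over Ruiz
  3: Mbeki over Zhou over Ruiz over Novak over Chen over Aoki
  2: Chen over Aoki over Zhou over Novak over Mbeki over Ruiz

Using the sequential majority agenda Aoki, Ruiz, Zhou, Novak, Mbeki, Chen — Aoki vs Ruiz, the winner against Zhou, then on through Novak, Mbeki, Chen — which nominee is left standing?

Novak

Round 1: Aoki vs Ruiz — 6–3, Aoki advances.
Round 2: Aoki vs Zhou — 6–3, Aoki advances.
Round 3: Aoki vs Novak — 2–7, Novak advances.
Round 4: Novak vs Mbeki — 6–3, Novak advances.
Round 5: Novak vs Chen — 7–2, Novak advances.
The agenda winner is Novak.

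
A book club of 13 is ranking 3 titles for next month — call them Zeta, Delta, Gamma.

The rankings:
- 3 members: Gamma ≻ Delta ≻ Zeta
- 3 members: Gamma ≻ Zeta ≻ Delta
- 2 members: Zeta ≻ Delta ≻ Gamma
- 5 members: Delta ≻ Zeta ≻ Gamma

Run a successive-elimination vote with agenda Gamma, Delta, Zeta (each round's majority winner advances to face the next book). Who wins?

Delta

Round 1: Gamma vs Delta — 6–7, Delta advances.
Round 2: Delta vs Zeta — 8–5, Delta advances.
Delta survives the agenda.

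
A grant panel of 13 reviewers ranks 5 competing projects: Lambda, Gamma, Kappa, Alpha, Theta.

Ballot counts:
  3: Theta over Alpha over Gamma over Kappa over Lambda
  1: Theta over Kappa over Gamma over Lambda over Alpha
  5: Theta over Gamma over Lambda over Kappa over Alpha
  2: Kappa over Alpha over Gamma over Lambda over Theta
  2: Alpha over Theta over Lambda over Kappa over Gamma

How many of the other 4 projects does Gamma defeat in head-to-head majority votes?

Gamma against each rival (13 reviewers):
Gamma vs Lambda: Gamma, 11–2.
Gamma vs Kappa: 3+5 = 8 for Gamma, 5 for Kappa — Gamma by 8–5.
Gamma vs Alpha: Alpha wins 7–6.
Gamma vs Theta: 2 for Gamma, 11 for Theta — Theta by 11–2.
Gamma beats Lambda, Kappa; loses to Alpha, Theta — 2 pairwise wins.

2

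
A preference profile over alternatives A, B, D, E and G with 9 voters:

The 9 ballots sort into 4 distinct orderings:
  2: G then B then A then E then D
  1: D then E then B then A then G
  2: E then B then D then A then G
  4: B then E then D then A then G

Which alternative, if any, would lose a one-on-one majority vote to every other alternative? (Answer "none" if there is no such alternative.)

G

Pairwise majorities:
A vs B: A preferred on 0 ballots; B wins 9–0.
A vs D: A is ranked higher on 2 ballots, D on 7. D wins 7–2.
A vs E: 2 to 7, E.
A vs G: A preferred on 1+2+4 = 7 ballots; A wins 7–2.
B vs D: B preferred on 2+2+4 = 8 ballots; B wins 8–1.
B vs E: B, 6–3.
B vs G: 7 to 2, B.
D vs E: E wins 8–1.
D vs G: D wins 7–2.
E–G: E 7–2.
G loses to every other alternative — it is the Condorcet loser.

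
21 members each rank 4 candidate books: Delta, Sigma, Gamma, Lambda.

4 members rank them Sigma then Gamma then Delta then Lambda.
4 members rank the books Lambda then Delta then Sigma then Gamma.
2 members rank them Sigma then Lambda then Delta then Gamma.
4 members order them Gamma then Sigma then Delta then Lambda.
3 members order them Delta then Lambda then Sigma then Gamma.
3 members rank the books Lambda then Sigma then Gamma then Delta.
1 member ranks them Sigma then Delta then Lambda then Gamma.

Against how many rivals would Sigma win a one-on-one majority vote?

Sigma against each rival (21 members):
Sigma vs Delta: Sigma preferred on 4+2+4+3+1 = 14 ballots; Sigma wins 14–7.
Sigma–Gamma: Sigma 17–4.
Sigma vs Lambda: 4+2+4+1 = 11 for Sigma, 10 for Lambda — Sigma by 11–10.
Sigma beats Delta, Gamma, Lambda — 3 pairwise wins.

3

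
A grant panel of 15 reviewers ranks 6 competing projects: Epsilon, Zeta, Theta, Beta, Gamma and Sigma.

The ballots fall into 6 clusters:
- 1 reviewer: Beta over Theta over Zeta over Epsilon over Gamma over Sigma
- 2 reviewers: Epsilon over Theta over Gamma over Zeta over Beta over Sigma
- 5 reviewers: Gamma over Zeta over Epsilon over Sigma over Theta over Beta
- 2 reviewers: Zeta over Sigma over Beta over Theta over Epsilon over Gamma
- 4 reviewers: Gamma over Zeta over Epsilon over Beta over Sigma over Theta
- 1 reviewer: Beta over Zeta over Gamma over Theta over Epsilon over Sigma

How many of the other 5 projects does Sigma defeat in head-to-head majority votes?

1

Sigma against each rival (15 reviewers):
Sigma–Epsilon: Epsilon 13–2.
Sigma vs Zeta: Sigma is ranked higher on 0 ballots, Zeta on 15. Zeta wins 15–0.
Sigma vs Theta: Sigma, 11–4.
Sigma–Beta: Beta 8–7.
Sigma vs Gamma: Gamma, 13–2.
Sigma beats Theta; loses to Epsilon, Zeta, Beta, Gamma — 1 pairwise win.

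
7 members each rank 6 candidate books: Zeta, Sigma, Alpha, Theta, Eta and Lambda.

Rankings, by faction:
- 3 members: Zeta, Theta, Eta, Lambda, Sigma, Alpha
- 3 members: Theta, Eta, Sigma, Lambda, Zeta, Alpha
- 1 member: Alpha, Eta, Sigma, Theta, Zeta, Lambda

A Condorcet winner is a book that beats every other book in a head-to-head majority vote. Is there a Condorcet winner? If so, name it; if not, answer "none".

Check each pair by majority over 7 ballots:
Zeta vs Sigma: Zeta preferred on 3 ballots; Sigma wins 4–3.
Zeta vs Alpha: 6 to 1, Zeta.
Zeta vs Theta: 3 to 4, Theta.
Zeta vs Eta: 3 to 4, Eta.
Zeta vs Lambda: 4 to 3, Zeta.
Sigma vs Alpha: Sigma is ranked higher on 3+3 = 6 ballots, Alpha on 1. Sigma wins 6–1.
Sigma vs Theta: 1 for Sigma, 6 for Theta — Theta by 6–1.
Sigma vs Eta: Sigma preferred on 0 ballots; Eta wins 7–0.
Sigma vs Lambda: 4 to 3, Sigma.
Alpha vs Theta: 1 to 6, Theta.
Alpha vs Eta: Alpha preferred on 1 ballot; Eta wins 6–1.
Alpha vs Lambda: Alpha is ranked higher on 1 ballot, Lambda on 6. Lambda wins 6–1.
Theta vs Eta: Theta is ranked higher on 3+3 = 6 ballots, Eta on 1. Theta wins 6–1.
Theta vs Lambda: 7 to 0, Theta.
Eta vs Lambda: Eta preferred on 3+3+1 = 7 ballots; Eta wins 7–0.
Theta beats each of Zeta, Sigma, Alpha, Eta, Lambda — Theta is the Condorcet winner.

Theta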